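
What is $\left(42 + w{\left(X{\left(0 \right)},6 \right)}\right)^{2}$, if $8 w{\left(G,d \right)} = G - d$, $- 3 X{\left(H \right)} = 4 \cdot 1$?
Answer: $\frac{243049}{144} \approx 1687.8$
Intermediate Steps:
$X{\left(H \right)} = - \frac{4}{3}$ ($X{\left(H \right)} = - \frac{4 \cdot 1}{3} = \left(- \frac{1}{3}\right) 4 = - \frac{4}{3}$)
$w{\left(G,d \right)} = - \frac{d}{8} + \frac{G}{8}$ ($w{\left(G,d \right)} = \frac{G - d}{8} = - \frac{d}{8} + \frac{G}{8}$)
$\left(42 + w{\left(X{\left(0 \right)},6 \right)}\right)^{2} = \left(42 + \left(\left(- \frac{1}{8}\right) 6 + \frac{1}{8} \left(- \frac{4}{3}\right)\right)\right)^{2} = \left(42 - \frac{11}{12}\right)^{2} = \left(\frac{493}{12}\right)^{2} = \frac{243049}{144}$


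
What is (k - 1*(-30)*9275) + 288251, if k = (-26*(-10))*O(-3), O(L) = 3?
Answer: 567281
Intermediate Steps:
k = 780 (k = -26*(-10)*3 = 260*3 = 780)
(k - 1*(-30)*9275) + 288251 = (780 - 1*(-30)*9275) + 288251 = (780 + 30*9275) + 288251 = (780 + 278250) + 288251 = 279030 + 288251 = 567281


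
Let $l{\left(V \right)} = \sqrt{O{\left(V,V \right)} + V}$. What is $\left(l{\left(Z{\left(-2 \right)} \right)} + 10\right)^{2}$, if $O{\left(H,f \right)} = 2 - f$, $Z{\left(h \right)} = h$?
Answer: $\left(10 + \sqrt{2}\right)^{2} \approx 130.28$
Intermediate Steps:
$l{\left(V \right)} = \sqrt{2}$ ($l{\left(V \right)} = \sqrt{\left(2 - V\right) + V} = \sqrt{2}$)
$\left(l{\left(Z{\left(-2 \right)} \right)} + 10\right)^{2} = \left(\sqrt{2} + 10\right)^{2} = \left(10 + \sqrt{2}\right)^{2}$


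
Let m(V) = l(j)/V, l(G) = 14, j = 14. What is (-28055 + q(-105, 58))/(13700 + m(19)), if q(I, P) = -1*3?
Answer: -266551/130157 ≈ -2.0479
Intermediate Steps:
q(I, P) = -3
m(V) = 14/V
(-28055 + q(-105, 58))/(13700 + m(19)) = (-28055 - 3)/(13700 + 14/19) = -28058/(13700 + 14*(1/19)) = -28058/(13700 + 14/19) = -28058/260314/19 = -28058*19/260314 = -266551/130157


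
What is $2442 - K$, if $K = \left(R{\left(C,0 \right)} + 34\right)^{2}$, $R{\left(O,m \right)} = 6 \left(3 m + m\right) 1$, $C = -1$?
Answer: $1286$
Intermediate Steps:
$R{\left(O,m \right)} = 24 m$ ($R{\left(O,m \right)} = 6 \cdot 4 m 1 = 24 m 1 = 24 m$)
$K = 1156$ ($K = \left(24 \cdot 0 + 34\right)^{2} = \left(0 + 34\right)^{2} = 34^{2} = 1156$)
$2442 - K = 2442 - 1156 = 1286$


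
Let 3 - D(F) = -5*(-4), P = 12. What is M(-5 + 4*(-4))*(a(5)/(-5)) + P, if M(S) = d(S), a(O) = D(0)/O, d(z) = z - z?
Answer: 12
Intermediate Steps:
d(z) = 0
D(F) = -17 (D(F) = 3 - (-5)*(-4) = 3 - 1*20 = 3 - 20 = -17)
a(O) = -17/O
M(S) = 0
M(-5 + 4*(-4))*(a(5)/(-5)) + P = 0*(-17/5/(-5)) + 12 = 0*(-17*1/5*(-1/5)) + 12 = 0*(-17/5*(-1/5)) + 12 = 0*(17/25) + 12 = 0 + 12 = 12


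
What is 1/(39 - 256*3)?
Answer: -1/729 ≈ -0.0013717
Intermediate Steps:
1/(39 - 256*3) = 1/(39 - 768) = 1/(-729) = -1/729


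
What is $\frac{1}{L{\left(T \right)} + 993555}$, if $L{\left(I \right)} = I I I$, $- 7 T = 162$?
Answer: $\frac{343}{336537837} \approx 1.0192 \cdot 10^{-6}$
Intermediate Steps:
$T = - \frac{162}{7}$ ($T = \left(- \frac{1}{7}\right) 162 = - \frac{162}{7} \approx -23.143$)
$L{\left(I \right)} = I^{3}$ ($L{\left(I \right)} = I^{2} I = I^{3}$)
$\frac{1}{L{\left(T \right)} + 993555} = \frac{1}{\left(- \frac{162}{7}\right)^{3} + 993555} = \frac{1}{- \frac{4251528}{343} + 993555} = \frac{1}{\frac{336537837}{343}} = \frac{343}{336537837}$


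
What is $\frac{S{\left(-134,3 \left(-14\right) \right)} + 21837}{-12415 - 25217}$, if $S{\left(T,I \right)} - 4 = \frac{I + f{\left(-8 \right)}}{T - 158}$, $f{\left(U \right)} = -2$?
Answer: $- \frac{18981}{32704} \approx -0.58039$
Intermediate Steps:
$S{\left(T,I \right)} = 4 + \frac{-2 + I}{-158 + T}$ ($S{\left(T,I \right)} = 4 + \frac{I - 2}{T - 158} = 4 + \frac{-2 + I}{-158 + T}$)
$\frac{S{\left(-134,3 \left(-14\right) \right)} + 21837}{-12415 - 25217} = \frac{\frac{-634 + 3 \left(-14\right) + 4 \left(-134\right)}{-158 - 134} + 21837}{-12415 - 25217} = \frac{\frac{-634 - 42 - 536}{-292} + 21837}{-37632} = \left(\left(- \frac{1}{292}\right) \left(-1212\right) + 21837\right) \left(- \frac{1}{37632}\right) = \left(\frac{303}{73} + 21837\right) \left(- \frac{1}{37632}\right) = \frac{1594404}{73} \left(- \frac{1}{37632}\right) = - \frac{18981}{32704}$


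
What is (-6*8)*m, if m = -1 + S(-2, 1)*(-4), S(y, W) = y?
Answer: -336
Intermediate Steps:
m = 7 (m = -1 - 2*(-4) = -1 + 8 = 7)
(-6*8)*m = -6*8*7 = -48*7 = -336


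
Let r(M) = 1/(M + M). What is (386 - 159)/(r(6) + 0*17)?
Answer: 2724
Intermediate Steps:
r(M) = 1/(2*M)
(386 - 159)/(r(6) + 0*17) = (386 - 159)/((½)/6 + 0*17) = 227/((½)*(⅙) + 0) = 227/(1/12 + 0) = 227/(1/12) = 227*12 = 2724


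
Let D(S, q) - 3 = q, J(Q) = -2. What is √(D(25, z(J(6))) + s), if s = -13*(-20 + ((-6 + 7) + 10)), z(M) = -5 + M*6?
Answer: √103 ≈ 10.149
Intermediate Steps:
z(M) = -5 + 6*M
D(S, q) = 3 + q
s = 117 (s = -13*(-20 + (1 + 10)) = -13*(-20 + 11) = -13*(-9) = 117)
√(D(25, z(J(6))) + s) = √((3 + (-5 + 6*(-2))) + 117) = √((3 + (-5 - 12)) + 117) = √((3 - 17) + 117) = √(-14 + 117) = √103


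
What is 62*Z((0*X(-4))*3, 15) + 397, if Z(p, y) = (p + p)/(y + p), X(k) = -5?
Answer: 397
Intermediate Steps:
Z(p, y) = 2*p/(p + y) (Z(p, y) = (2*p)/(p + y) = 2*p/(p + y))
62*Z((0*X(-4))*3, 15) + 397 = 62*(2*((0*(-5))*3)/((0*(-5))*3 + 15)) + 397 = 62*(2*(0*3)/(0*3 + 15)) + 397 = 62*(2*0/(0 + 15)) + 397 = 62*(2*0/15) + 397 = 62*(2*0*(1/15)) + 397 = 62*0 + 397 = 0 + 397 = 397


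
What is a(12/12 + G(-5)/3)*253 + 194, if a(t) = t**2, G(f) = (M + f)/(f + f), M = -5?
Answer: 5794/9 ≈ 643.78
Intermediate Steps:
G(f) = (-5 + f)/(2*f) (G(f) = (-5 + f)/(f + f) = (-5 + f)/((2*f)) = (-5 + f)*(1/(2*f)) = (-5 + f)/(2*f))
a(12/12 + G(-5)/3)*253 + 194 = (12/12 + ((1/2)*(-5 - 5)/(-5))/3)**2*253 + 194 = (12*(1/12) + ((1/2)*(-1/5)*(-10))*(1/3))**2*253 + 194 = (1 + 1*(1/3))**2*253 + 194 = (1 + 1/3)**2*253 + 194 = (4/3)**2*253 + 194 = (16/9)*253 + 194 = 4048/9 + 194 = 5794/9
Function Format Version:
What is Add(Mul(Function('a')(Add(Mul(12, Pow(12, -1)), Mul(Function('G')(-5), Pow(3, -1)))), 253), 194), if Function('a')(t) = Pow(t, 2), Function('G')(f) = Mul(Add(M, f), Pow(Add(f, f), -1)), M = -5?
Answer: Rational(5794, 9) ≈ 643.78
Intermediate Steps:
Function('G')(f) = Mul(Rational(1, 2), Pow(f, -1), Add(-5, f)) (Function('G')(f) = Mul(Add(-5, f), Pow(Add(f, f), -1)) = Mul(Add(-5, f), Pow(Mul(2, f), -1)) = Mul(Add(-5, f), Mul(Rational(1, 2), Pow(f, -1))) = Mul(Rational(1, 2), Pow(f, -1), Add(-5, f)))
Add(Mul(Function('a')(Add(Mul(12, Pow(12, -1)), Mul(Function('G')(-5), Pow(3, -1)))), 253), 194) = Add(Mul(Pow(Add(Mul(12, Pow(12, -1)), Mul(Mul(Rational(1, 2), Pow(-5, -1), Add(-5, -5)), Pow(3, -1))), 2), 253), 194) = Add(Mul(Pow(Add(Mul(12, Rational(1, 12)), Mul(Mul(Rational(1, 2), Rational(-1, 5), -10), Rational(1, 3))), 2), 253), 194) = Add(Mul(Pow(Add(1, Mul(1, Rational(1, 3))), 2), 253), 194) = Add(Mul(Pow(Add(1, Rational(1, 3)), 2), 253), 194) = Add(Mul(Pow(Rational(4, 3), 2), 253), 194) = Add(Mul(Rational(16, 9), 253), 194) = Add(Rational(4048, 9), 194) = Rational(5794, 9)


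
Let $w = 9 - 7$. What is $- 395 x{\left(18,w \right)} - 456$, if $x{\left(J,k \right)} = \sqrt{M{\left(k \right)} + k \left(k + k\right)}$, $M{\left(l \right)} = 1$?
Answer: $-1641$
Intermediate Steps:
$w = 2$ ($w = 9 - 7 = 2$)
$x{\left(J,k \right)} = \sqrt{1 + 2 k^{2}}$ ($x{\left(J,k \right)} = \sqrt{1 + k \left(k + k\right)} = \sqrt{1 + k 2 k} = \sqrt{1 + 2 k^{2}}$)
$- 395 x{\left(18,w \right)} - 456 = - 395 \sqrt{1 + 2 \cdot 2^{2}} - 456 = - 395 \sqrt{1 + 2 \cdot 4} - 456 = - 395 \sqrt{1 + 8} - 456 = - 395 \sqrt{9} - 456 = \left(-395\right) 3 - 456 = -1185 - 456 = -1641$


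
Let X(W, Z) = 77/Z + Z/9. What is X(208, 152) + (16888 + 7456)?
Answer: 33326389/1368 ≈ 24361.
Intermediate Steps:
X(W, Z) = 77/Z + Z/9 (X(W, Z) = 77/Z + Z*(⅑) = 77/Z + Z/9)
X(208, 152) + (16888 + 7456) = (77/152 + (⅑)*152) + (16888 + 7456) = (77*(1/152) + 152/9) + 24344 = (77/152 + 152/9) + 24344 = 23797/1368 + 24344 = 33326389/1368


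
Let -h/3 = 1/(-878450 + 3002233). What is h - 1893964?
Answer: -4022368545815/2123783 ≈ -1.8940e+6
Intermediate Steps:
h = -3/2123783 (h = -3/(-878450 + 3002233) = -3/2123783 ≈ -1.4126e-6)
h - 1893964 = -3/2123783 - 1893964 = -4022368545815/2123783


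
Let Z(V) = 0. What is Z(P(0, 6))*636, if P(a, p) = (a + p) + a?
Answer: 0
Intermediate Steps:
P(a, p) = p + 2*a
Z(P(0, 6))*636 = 0*636 = 0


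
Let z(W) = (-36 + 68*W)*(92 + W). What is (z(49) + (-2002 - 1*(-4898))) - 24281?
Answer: 443351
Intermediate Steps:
(z(49) + (-2002 - 1*(-4898))) - 24281 = ((-3312 + 68*49**2 + 6220*49) + (-2002 - 1*(-4898))) - 24281 = ((-3312 + 68*2401 + 304780) + (-2002 + 4898)) - 24281 = ((-3312 + 163268 + 304780) + 2896) - 24281 = (464736 + 2896) - 24281 = 467632 - 24281 = 443351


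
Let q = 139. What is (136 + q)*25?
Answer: 6875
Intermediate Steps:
(136 + q)*25 = (136 + 139)*25 = 275*25 = 6875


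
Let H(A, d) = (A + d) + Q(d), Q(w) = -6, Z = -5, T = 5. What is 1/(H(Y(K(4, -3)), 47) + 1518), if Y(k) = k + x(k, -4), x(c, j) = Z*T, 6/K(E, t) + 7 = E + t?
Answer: 1/1533 ≈ 0.00065232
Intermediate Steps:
K(E, t) = 6/(-7 + E + t) (K(E, t) = 6/(-7 + (E + t)) = 6/(-7 + E + t))
x(c, j) = -25 (x(c, j) = -5*5 = -25)
Y(k) = -25 + k (Y(k) = k - 25 = -25 + k)
H(A, d) = -6 + A + d (H(A, d) = (A + d) - 6 = -6 + A + d)
1/(H(Y(K(4, -3)), 47) + 1518) = 1/((-6 + (-25 + 6/(-7 + 4 - 3)) + 47) + 1518) = 1/((-6 + (-25 + 6/(-6)) + 47) + 1518) = 1/((-6 + (-25 + 6*(-1/6)) + 47) + 1518) = 1/((-6 + (-25 - 1) + 47) + 1518) = 1/((-6 - 26 + 47) + 1518) = 1/(15 + 1518) = 1/1533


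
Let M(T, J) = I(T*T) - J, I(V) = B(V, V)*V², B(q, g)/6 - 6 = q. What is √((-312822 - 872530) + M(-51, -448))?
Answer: 3*√11757787682 ≈ 3.2530e+5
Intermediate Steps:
B(q, g) = 36 + 6*q
I(V) = V²*(36 + 6*V) (I(V) = (36 + 6*V)*V² = V²*(36 + 6*V))
M(T, J) = -J + 6*T⁴*(6 + T²) (M(T, J) = 6*(T*T)²*(6 + T*T) - J = 6*(T²)²*(6 + T²) - J = 6*T⁴*(6 + T²) - J = -J + 6*T⁴*(6 + T²))
√((-312822 - 872530) + M(-51, -448)) = √((-312822 - 872530) + (-1*(-448) + 6*(-51)⁴*(6 + (-51)²))) = √(-1185352 + (448 + 6*6765201*(6 + 2601))) = √(-1185352 + (448 + 6*6765201*2607)) = √(-1185352 + (448 + 105821274042)) = √(-1185352 + 105821274490) = √105820089138 = 3*√11757787682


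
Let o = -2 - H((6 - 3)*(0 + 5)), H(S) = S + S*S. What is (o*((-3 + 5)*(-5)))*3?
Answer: 7260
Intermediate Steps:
H(S) = S + S²
o = -242 (o = -2 - (6 - 3)*(0 + 5)*(1 + (6 - 3)*(0 + 5)) = -2 - 3*5*(1 + 3*5) = -2 - 15*(1 + 15) = -2 - 15*16 = -2 - 1*240 = -2 - 240 = -242)
(o*((-3 + 5)*(-5)))*3 = -242*(-3 + 5)*(-5)*3 = -484*(-5)*3 = -242*(-10)*3 = 2420*3 = 7260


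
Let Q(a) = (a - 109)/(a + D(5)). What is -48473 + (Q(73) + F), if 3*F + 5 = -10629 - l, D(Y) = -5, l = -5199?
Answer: -2564545/51 ≈ -50285.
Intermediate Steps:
F = -5435/3 (F = -5/3 + (-10629 - 1*(-5199))/3 = -5/3 + (-10629 + 5199)/3 = -5/3 + (⅓)*(-5430) = -5/3 - 1810 = -5435/3 ≈ -1811.7)
Q(a) = (-109 + a)/(-5 + a) (Q(a) = (a - 109)/(a - 5) = (-109 + a)/(-5 + a))
-48473 + (Q(73) + F) = -48473 + ((-109 + 73)/(-5 + 73) - 5435/3) = -48473 + (-36/68 - 5435/3) = -48473 + ((1/68)*(-36) - 5435/3) = -48473 + (-9/17 - 5435/3) = -48473 - 92422/51 = -2564545/51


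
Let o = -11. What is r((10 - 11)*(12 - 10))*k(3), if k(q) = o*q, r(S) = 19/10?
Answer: -627/10 ≈ -62.700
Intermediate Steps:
r(S) = 19/10 (r(S) = 19*(⅒) = 19/10)
k(q) = -11*q
r((10 - 11)*(12 - 10))*k(3) = 19*(-11*3)/10 = (19/10)*(-33) = -627/10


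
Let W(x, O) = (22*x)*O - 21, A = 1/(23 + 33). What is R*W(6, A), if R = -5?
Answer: 1305/14 ≈ 93.214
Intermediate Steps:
A = 1/56 ≈ 0.017857
W(x, O) = -21 + 22*O*x (W(x, O) = 22*O*x - 21 = -21 + 22*O*x)
R*W(6, A) = -5*(-21 + 22*(1/56)*6) = -5*(-21 + 33/14) = -5*(-261/14) = 1305/14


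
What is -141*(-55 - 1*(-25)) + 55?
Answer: 4285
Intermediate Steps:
-141*(-55 - 1*(-25)) + 55 = -141*(-55 + 25) + 55 = -141*(-30) + 55 = 4230 + 55 = 4285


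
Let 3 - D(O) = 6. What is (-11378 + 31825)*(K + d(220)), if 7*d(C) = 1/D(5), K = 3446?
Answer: 211378165/3 ≈ 7.0459e+7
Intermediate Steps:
D(O) = -3 (D(O) = 3 - 1*6 = 3 - 6 = -3)
d(C) = -1/21 (d(C) = (1/7)/(-3) = (1/7)*(-1/3) = -1/21)
(-11378 + 31825)*(K + d(220)) = (-11378 + 31825)*(3446 - 1/21) = 20447*(72365/21) = 211378165/3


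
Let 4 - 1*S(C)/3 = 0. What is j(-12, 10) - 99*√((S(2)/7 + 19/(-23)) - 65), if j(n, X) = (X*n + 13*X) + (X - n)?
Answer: 32 - 99*I*√1661842/161 ≈ 32.0 - 792.69*I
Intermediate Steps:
S(C) = 12 (S(C) = 12 - 3*0 = 12 + 0 = 12)
j(n, X) = -n + 14*X + X*n (j(n, X) = (13*X + X*n) + (X - n) = -n + 14*X + X*n)
j(-12, 10) - 99*√((S(2)/7 + 19/(-23)) - 65) = (-1*(-12) + 14*10 + 10*(-12)) - 99*√((12/7 + 19/(-23)) - 65) = (12 + 140 - 120) - 99*√((12*(⅐) + 19*(-1/23)) - 65) = 32 - 99*√((12/7 - 19/23) - 65) = 32 - 99*√(143/161 - 65) = 32 - 99*I*√1661842/161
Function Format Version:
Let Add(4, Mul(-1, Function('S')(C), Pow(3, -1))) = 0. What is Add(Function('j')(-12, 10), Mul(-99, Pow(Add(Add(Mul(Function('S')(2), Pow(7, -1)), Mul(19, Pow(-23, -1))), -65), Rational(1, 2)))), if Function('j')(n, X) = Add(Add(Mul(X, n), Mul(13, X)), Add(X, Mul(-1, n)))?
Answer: Add(32, Mul(Rational(-99, 161), I, Pow(1661842, Rational(1, 2)))) ≈ Add(32.000, Mul(-792.69, I))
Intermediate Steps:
Function('S')(C) = 12 (Function('S')(C) = Add(12, Mul(-3, 0)) = Add(12, 0) = 12)
Function('j')(n, X) = Add(Mul(-1, n), Mul(14, X), Mul(X, n)) (Function('j')(n, X) = Add(Add(Mul(13, X), Mul(X, n)), Add(X, Mul(-1, n))) = Add(Mul(-1, n), Mul(14, X), Mul(X, n)))
Add(Function('j')(-12, 10), Mul(-99, Pow(Add(Add(Mul(Function('S')(2), Pow(7, -1)), Mul(19, Pow(-23, -1))), -65), Rational(1, 2)))) = Add(Add(Mul(-1, -12), Mul(14, 10), Mul(10, -12)), Mul(-99, Pow(Add(Add(Mul(12, Pow(7, -1)), Mul(19, Pow(-23, -1))), -65), Rational(1, 2)))) = Add(Add(12, 140, -120), Mul(-99, Pow(Add(Add(Mul(12, Rational(1, 7)), Mul(19, Rational(-1, 23))), -65), Rational(1, 2)))) = Add(32, Mul(-99, Pow(Add(Add(Rational(12, 7), Rational(-19, 23)), -65), Rational(1, 2)))) = Add(32, Mul(-99, Pow(Add(Rational(143, 161), -65), Rational(1, 2)))) = Add(32, Mul(-99, Pow(Rational(-10322, 161), Rational(1, 2)))) = Add(32, Mul(-99, Mul(Rational(1, 161), I, Pow(1661842, Rational(1, 2))))) = Add(32, Mul(Rational(-99, 161), I, Pow(1661842, Rational(1, 2))))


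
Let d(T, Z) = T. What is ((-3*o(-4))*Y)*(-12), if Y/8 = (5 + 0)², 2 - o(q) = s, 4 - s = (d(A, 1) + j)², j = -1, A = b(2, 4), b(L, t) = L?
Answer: -7200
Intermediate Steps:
A = 2
s = 3 (s = 4 - (2 - 1)² = 4 - 1*1² = 4 - 1*1 = 4 - 1 = 3)
o(q) = -1 (o(q) = 2 - 1*3 = 2 - 3 = -1)
Y = 200 (Y = 8*(5 + 0)² = 8*5² = 8*25 = 200)
((-3*o(-4))*Y)*(-12) = (-3*(-1)*200)*(-12) = (3*200)*(-12) = 600*(-12) = -7200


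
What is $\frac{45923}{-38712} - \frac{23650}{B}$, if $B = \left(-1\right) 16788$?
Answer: $\frac{12048623}{54158088} \approx 0.22247$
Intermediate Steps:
$B = -16788$
$\frac{45923}{-38712} - \frac{23650}{B} = \frac{45923}{-38712} - \frac{23650}{-16788} = 45923 \left(- \frac{1}{38712}\right) - - \frac{11825}{8394} = - \frac{45923}{38712} + \frac{11825}{8394} = \frac{12048623}{54158088}$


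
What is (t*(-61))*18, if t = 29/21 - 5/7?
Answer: -732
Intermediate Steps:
t = ⅔ (t = 29*(1/21) - 5*⅐ = 29/21 - 5/7 = ⅔ ≈ 0.66667)
(t*(-61))*18 = ((⅔)*(-61))*18 = -122/3*18 = -732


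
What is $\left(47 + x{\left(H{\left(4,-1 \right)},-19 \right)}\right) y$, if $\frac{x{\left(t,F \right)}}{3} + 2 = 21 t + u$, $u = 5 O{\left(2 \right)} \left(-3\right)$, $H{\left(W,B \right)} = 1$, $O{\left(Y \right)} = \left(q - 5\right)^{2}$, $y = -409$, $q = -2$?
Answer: $859309$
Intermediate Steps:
$O{\left(Y \right)} = 49$ ($O{\left(Y \right)} = \left(-2 - 5\right)^{2} = \left(-7\right)^{2} = 49$)
$u = -735$ ($u = 5 \cdot 49 \left(-3\right) = 245 \left(-3\right) = -735$)
$x{\left(t,F \right)} = -2211 + 63 t$ ($x{\left(t,F \right)} = -6 + 3 \left(21 t - 735\right) = -6 + 3 \left(-735 + 21 t\right) = -6 + \left(-2205 + 63 t\right) = -2211 + 63 t$)
$\left(47 + x{\left(H{\left(4,-1 \right)},-19 \right)}\right) y = \left(47 + \left(-2211 + 63 \cdot 1\right)\right) \left(-409\right) = \left(47 + \left(-2211 + 63\right)\right) \left(-409\right) = \left(47 - 2148\right) \left(-409\right) = \left(-2101\right) \left(-409\right) = 859309$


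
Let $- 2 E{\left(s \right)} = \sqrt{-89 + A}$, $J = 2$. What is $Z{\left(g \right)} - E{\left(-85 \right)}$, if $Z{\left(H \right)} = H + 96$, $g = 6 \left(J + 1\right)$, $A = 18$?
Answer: $114 + \frac{i \sqrt{71}}{2} \approx 114.0 + 4.2131 i$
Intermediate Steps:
$E{\left(s \right)} = - \frac{i \sqrt{71}}{2}$ ($E{\left(s \right)} = - \frac{\sqrt{-89 + 18}}{2} = - \frac{\sqrt{-71}}{2} = - \frac{i \sqrt{71}}{2}$)
$g = 18$ ($g = 6 \left(2 + 1\right) = 6 \cdot 3 = 18$)
$Z{\left(H \right)} = 96 + H$
$Z{\left(g \right)} - E{\left(-85 \right)} = \left(96 + 18\right) - - \frac{i \sqrt{71}}{2} = 114 + \frac{i \sqrt{71}}{2}$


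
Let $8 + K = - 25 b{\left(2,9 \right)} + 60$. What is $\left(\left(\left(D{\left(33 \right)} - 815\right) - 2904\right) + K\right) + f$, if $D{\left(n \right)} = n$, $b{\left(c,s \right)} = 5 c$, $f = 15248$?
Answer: $11364$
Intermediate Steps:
$K = -198$ ($K = -8 + \left(- 25 \cdot 5 \cdot 2 + 60\right) = -8 + \left(\left(-25\right) 10 + 60\right) = -8 + \left(-250 + 60\right) = -8 - 190 = -198$)
$\left(\left(\left(D{\left(33 \right)} - 815\right) - 2904\right) + K\right) + f = \left(\left(\left(33 - 815\right) - 2904\right) - 198\right) + 15248 = \left(\left(-782 - 2904\right) - 198\right) + 15248 = \left(-3686 - 198\right) + 15248 = -3884 + 15248 = 11364$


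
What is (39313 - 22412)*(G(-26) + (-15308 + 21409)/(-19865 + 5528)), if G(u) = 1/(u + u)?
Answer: -5604185689/745524 ≈ -7517.1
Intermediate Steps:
G(u) = 1/(2*u)
(39313 - 22412)*(G(-26) + (-15308 + 21409)/(-19865 + 5528)) = (39313 - 22412)*((½)/(-26) + (-15308 + 21409)/(-19865 + 5528)) = 16901*((½)*(-1/26) + 6101/(-14337)) = 16901*(-1/52 + 6101*(-1/14337)) = 16901*(-1/52 - 6101/14337) = 16901*(-331589/745524) = -5604185689/745524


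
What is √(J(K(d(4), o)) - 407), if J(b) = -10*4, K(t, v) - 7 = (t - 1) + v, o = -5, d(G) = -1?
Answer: I*√447 ≈ 21.142*I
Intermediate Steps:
K(t, v) = 6 + t + v (K(t, v) = 7 + ((t - 1) + v) = 7 + ((-1 + t) + v) = 7 + (-1 + t + v) = 6 + t + v)
J(b) = -40
√(J(K(d(4), o)) - 407) = √(-40 - 407) = √(-447) = I*√447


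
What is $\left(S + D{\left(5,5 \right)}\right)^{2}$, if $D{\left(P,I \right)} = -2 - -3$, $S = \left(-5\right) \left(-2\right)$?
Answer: $121$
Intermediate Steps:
$S = 10$
$D{\left(P,I \right)} = 1$ ($D{\left(P,I \right)} = -2 + 3 = 1$)
$\left(S + D{\left(5,5 \right)}\right)^{2} = \left(10 + 1\right)^{2} = 11^{2} = 121$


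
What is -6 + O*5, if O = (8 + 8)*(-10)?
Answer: -806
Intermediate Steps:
O = -160 (O = 16*(-10) = -160)
-6 + O*5 = -6 - 160*5 = -6 - 800 = -806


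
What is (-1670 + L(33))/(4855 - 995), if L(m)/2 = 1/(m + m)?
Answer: -55109/127380 ≈ -0.43263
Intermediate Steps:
L(m) = 1/m (L(m) = 2/(m + m) = 2/((2*m)) = 2*(1/(2*m)) = 1/m)
(-1670 + L(33))/(4855 - 995) = (-1670 + 1/33)/(4855 - 995) = (-1670 + 1/33)/3860 = -55109/33*1/3860 = -55109/127380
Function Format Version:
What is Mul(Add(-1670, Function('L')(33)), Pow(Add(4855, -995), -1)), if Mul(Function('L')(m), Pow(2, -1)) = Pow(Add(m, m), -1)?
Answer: Rational(-55109, 127380) ≈ -0.43263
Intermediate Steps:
Function('L')(m) = Pow(m, -1) (Function('L')(m) = Mul(2, Pow(Add(m, m), -1)) = Mul(2, Pow(Mul(2, m), -1)) = Mul(2, Mul(Rational(1, 2), Pow(m, -1))) = Pow(m, -1))
Mul(Add(-1670, Function('L')(33)), Pow(Add(4855, -995), -1)) = Mul(Add(-1670, Pow(33, -1)), Pow(Add(4855, -995), -1)) = Mul(Add(-1670, Rational(1, 33)), Pow(3860, -1)) = Mul(Rational(-55109, 33), Rational(1, 3860)) = Rational(-55109, 127380)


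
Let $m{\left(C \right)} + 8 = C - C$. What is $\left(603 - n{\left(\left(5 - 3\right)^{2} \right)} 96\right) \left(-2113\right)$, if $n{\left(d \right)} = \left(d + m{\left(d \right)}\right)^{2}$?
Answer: $1971429$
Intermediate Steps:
$m{\left(C \right)} = -8$ ($m{\left(C \right)} = -8 + \left(C - C\right) = -8 + 0 = -8$)
$n{\left(d \right)} = \left(-8 + d\right)^{2}$ ($n{\left(d \right)} = \left(d - 8\right)^{2} = \left(-8 + d\right)^{2}$)
$\left(603 - n{\left(\left(5 - 3\right)^{2} \right)} 96\right) \left(-2113\right) = \left(603 - \left(-8 + \left(5 - 3\right)^{2}\right)^{2} \cdot 96\right) \left(-2113\right) = \left(603 - \left(-8 + 2^{2}\right)^{2} \cdot 96\right) \left(-2113\right) = \left(603 - \left(-8 + 4\right)^{2} \cdot 96\right) \left(-2113\right) = \left(603 - \left(-4\right)^{2} \cdot 96\right) \left(-2113\right) = \left(603 - 16 \cdot 96\right) \left(-2113\right) = \left(603 - 1536\right) \left(-2113\right) = \left(-933\right) \left(-2113\right) = 1971429$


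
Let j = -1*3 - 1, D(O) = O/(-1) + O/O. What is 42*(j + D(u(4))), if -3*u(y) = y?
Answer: -70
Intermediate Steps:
u(y) = -y/3
D(O) = 1 - O (D(O) = O*(-1) + 1 = -O + 1 = 1 - O)
j = -4 (j = -3 - 1 = -4)
42*(j + D(u(4))) = 42*(-4 + (1 - (-1)*4/3)) = 42*(-4 + (1 - 1*(-4/3))) = 42*(-4 + (1 + 4/3)) = 42*(-4 + 7/3) = 42*(-5/3) = -70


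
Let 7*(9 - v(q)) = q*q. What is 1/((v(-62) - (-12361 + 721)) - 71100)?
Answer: -7/420001 ≈ -1.6667e-5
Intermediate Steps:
v(q) = 9 - q**2/7 (v(q) = 9 - q*q/7 = 9 - q**2/7)
1/((v(-62) - (-12361 + 721)) - 71100) = 1/(((9 - 1/7*(-62)**2) - (-12361 + 721)) - 71100) = 1/(((9 - 1/7*3844) - 1*(-11640)) - 71100) = 1/(((9 - 3844/7) + 11640) - 71100) = 1/((-3781/7 + 11640) - 71100) = 1/(77699/7 - 71100) = 1/(-420001/7) = -7/420001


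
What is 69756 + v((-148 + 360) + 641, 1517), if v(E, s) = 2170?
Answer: 71926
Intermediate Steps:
69756 + v((-148 + 360) + 641, 1517) = 69756 + 2170 = 71926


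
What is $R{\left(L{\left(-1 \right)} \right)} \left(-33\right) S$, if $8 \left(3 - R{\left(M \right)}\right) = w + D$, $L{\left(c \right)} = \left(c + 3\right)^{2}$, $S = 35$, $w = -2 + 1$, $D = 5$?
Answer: $- \frac{5775}{2} \approx -2887.5$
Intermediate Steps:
$w = -1$
$L{\left(c \right)} = \left(3 + c\right)^{2}$
$R{\left(M \right)} = \frac{5}{2}$ ($R{\left(M \right)} = 3 - \frac{-1 + 5}{8} = 3 - \frac{1}{2} = \frac{5}{2}$)
$R{\left(L{\left(-1 \right)} \right)} \left(-33\right) S = \frac{5}{2} \left(-33\right) 35 = \left(- \frac{165}{2}\right) 35 = - \frac{5775}{2}$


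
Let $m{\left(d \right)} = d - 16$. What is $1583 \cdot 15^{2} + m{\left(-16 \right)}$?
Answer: $356143$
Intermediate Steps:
$m{\left(d \right)} = -16 + d$
$1583 \cdot 15^{2} + m{\left(-16 \right)} = 1583 \cdot 15^{2} - 32 = 1583 \cdot 225 - 32 = 356175 - 32 = 356143$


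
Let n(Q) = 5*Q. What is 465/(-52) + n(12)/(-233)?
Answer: -111465/12116 ≈ -9.1998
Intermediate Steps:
465/(-52) + n(12)/(-233) = 465/(-52) + (5*12)/(-233) = 465*(-1/52) + 60*(-1/233) = -465/52 - 60/233 = -111465/12116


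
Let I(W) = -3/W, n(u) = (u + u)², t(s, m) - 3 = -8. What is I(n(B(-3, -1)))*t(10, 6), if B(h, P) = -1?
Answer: 15/4 ≈ 3.7500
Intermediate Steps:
t(s, m) = -5 (t(s, m) = 3 - 8 = -5)
n(u) = 4*u² (n(u) = (2*u)² = 4*u²)
I(n(B(-3, -1)))*t(10, 6) = -3/(4*(-1)²)*(-5) = -3/(4*1)*(-5) = -3/4*(-5) = -3*¼*(-5) = -¾*(-5) = 15/4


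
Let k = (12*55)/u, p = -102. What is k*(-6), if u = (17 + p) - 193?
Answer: 1980/139 ≈ 14.245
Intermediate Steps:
u = -278 (u = (17 - 102) - 193 = -85 - 193 = -278)
k = -330/139 (k = (12*55)/(-278) = 660*(-1/278) = -330/139 ≈ -2.3741)
k*(-6) = -330/139*(-6) = 1980/139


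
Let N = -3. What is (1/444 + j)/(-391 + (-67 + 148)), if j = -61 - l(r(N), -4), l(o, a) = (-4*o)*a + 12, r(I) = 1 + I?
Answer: 18203/137640 ≈ 0.13225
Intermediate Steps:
l(o, a) = 12 - 4*a*o (l(o, a) = -4*a*o + 12 = 12 - 4*a*o)
j = -41 (j = -61 - (12 - 4*(-4)*(1 - 3)) = -61 - (12 - 4*(-4)*(-2)) = -61 - (12 - 32) = -61 - 1*(-20) = -61 + 20 = -41)
(1/444 + j)/(-391 + (-67 + 148)) = (1/444 - 41)/(-391 + (-67 + 148)) = (1/444 - 41)/(-391 + 81) = -18203/444/(-310) = -18203/444*(-1/310) = 18203/137640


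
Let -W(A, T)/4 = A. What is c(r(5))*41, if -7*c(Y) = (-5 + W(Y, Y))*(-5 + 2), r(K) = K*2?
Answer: -5535/7 ≈ -790.71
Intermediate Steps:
r(K) = 2*K
W(A, T) = -4*A
c(Y) = -15/7 - 12*Y/7 (c(Y) = -(-5 - 4*Y)*(-5 + 2)/7 = -(-5 - 4*Y)*(-3)/7 = -(15 + 12*Y)/7 = -15/7 - 12*Y/7)
c(r(5))*41 = (-15/7 - 24*5/7)*41 = (-15/7 - 12/7*10)*41 = (-15/7 - 120/7)*41 = -135/7*41 = -5535/7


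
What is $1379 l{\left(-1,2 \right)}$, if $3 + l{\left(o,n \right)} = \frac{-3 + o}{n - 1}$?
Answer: $-9653$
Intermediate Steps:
$l{\left(o,n \right)} = -3 + \frac{-3 + o}{-1 + n}$ ($l{\left(o,n \right)} = -3 + \frac{-3 + o}{n - 1} = -3 + \frac{-3 + o}{-1 + n}$)
$1379 l{\left(-1,2 \right)} = 1379 \frac{-1 - 6}{-1 + 2} = 1379 \frac{-1 - 6}{1} = 1379 \cdot 1 \left(-7\right) = 1379 \left(-7\right) = -9653$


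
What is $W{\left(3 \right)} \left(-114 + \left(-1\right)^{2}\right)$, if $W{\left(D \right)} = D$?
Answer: $-339$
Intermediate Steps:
$W{\left(3 \right)} \left(-114 + \left(-1\right)^{2}\right) = 3 \left(-114 + \left(-1\right)^{2}\right) = 3 \left(-114 + 1\right) = 3 \left(-113\right) = -339$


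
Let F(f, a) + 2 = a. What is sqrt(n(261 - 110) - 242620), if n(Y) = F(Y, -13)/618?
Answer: 5*I*sqrt(411832934)/206 ≈ 492.56*I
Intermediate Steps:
F(f, a) = -2 + a
n(Y) = -5/206 (n(Y) = (-2 - 13)/618 = -15*1/618 = -5/206)
sqrt(n(261 - 110) - 242620) = sqrt(-5/206 - 242620) = sqrt(-49979725/206) = 5*I*sqrt(411832934)/206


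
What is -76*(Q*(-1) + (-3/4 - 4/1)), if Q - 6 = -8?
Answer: 209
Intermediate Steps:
Q = -2 (Q = 6 - 8 = -2)
-76*(Q*(-1) + (-3/4 - 4/1)) = -76*(-2*(-1) + (-3/4 - 4/1)) = -76*(2 + (-3*¼ - 4*1)) = -76*(2 + (-¾ - 4)) = -76*(2 - 19/4) = -76*(-11/4) = 209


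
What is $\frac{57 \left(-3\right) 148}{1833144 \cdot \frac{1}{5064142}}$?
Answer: $- \frac{5340137739}{76381} \approx -69915.0$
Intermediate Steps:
$\frac{57 \left(-3\right) 148}{1833144 \cdot \frac{1}{5064142}} = \frac{\left(-171\right) 148}{1833144 \cdot \frac{1}{5064142}} = - \frac{25308}{\frac{916572}{2532071}} = \left(-25308\right) \frac{2532071}{916572} = - \frac{5340137739}{76381}$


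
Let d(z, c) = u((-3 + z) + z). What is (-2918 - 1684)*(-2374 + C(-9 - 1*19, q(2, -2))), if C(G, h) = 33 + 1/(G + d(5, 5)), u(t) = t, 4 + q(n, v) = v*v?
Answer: 75414508/7 ≈ 1.0774e+7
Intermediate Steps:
q(n, v) = -4 + v² (q(n, v) = -4 + v*v = -4 + v²)
d(z, c) = -3 + 2*z (d(z, c) = (-3 + z) + z = -3 + 2*z)
C(G, h) = 33 + 1/(7 + G) (C(G, h) = 33 + 1/(G + (-3 + 2*5)) = 33 + 1/(G + (-3 + 10)) = 33 + 1/(G + 7) = 33 + 1/(7 + G))
(-2918 - 1684)*(-2374 + C(-9 - 1*19, q(2, -2))) = (-2918 - 1684)*(-2374 + (232 + 33*(-9 - 1*19))/(7 + (-9 - 1*19))) = -4602*(-2374 + (232 + 33*(-9 - 19))/(7 + (-9 - 19))) = -4602*(-2374 + (232 + 33*(-28))/(7 - 28)) = -4602*(-2374 + (232 - 924)/(-21)) = -4602*(-2374 - 1/21*(-692)) = -4602*(-2374 + 692/21) = -4602*(-49162/21) = 75414508/7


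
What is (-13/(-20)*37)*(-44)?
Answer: -5291/5 ≈ -1058.2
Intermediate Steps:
(-13/(-20)*37)*(-44) = (-13*(-1/20)*37)*(-44) = ((13/20)*37)*(-44) = (481/20)*(-44) = -5291/5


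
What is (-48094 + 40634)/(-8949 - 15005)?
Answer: 3730/11977 ≈ 0.31143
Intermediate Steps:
(-48094 + 40634)/(-8949 - 15005) = -7460/(-23954) = -7460*(-1/23954) = 3730/11977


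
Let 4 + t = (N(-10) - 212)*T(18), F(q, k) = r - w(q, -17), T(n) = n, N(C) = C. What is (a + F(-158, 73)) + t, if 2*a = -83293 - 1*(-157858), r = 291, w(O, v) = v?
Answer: 67181/2 ≈ 33591.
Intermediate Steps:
F(q, k) = 308 (F(q, k) = 291 - 1*(-17) = 291 + 17 = 308)
a = 74565/2 (a = (-83293 - 1*(-157858))/2 = (-83293 + 157858)/2 = (½)*74565 = 74565/2 ≈ 37283.)
t = -4000 (t = -4 + (-10 - 212)*18 = -4 - 222*18 = -4 - 3996 = -4000)
(a + F(-158, 73)) + t = (74565/2 + 308) - 4000 = 75181/2 - 4000 = 67181/2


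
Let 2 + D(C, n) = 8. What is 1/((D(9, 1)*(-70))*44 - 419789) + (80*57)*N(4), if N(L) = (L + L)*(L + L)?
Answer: 127904424959/438269 ≈ 2.9184e+5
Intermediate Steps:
D(C, n) = 6 (D(C, n) = -2 + 8 = 6)
N(L) = 4*L² (N(L) = (2*L)*(2*L) = 4*L²)
1/((D(9, 1)*(-70))*44 - 419789) + (80*57)*N(4) = 1/((6*(-70))*44 - 419789) + (80*57)*(4*4²) = 1/(-420*44 - 419789) + 4560*(4*16) = 1/(-18480 - 419789) + 4560*64 = 1/(-438269) + 291840 = -1/438269 + 291840 = 127904424959/438269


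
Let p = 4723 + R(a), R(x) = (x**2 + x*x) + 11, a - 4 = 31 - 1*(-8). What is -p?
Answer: -8432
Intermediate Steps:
a = 43 (a = 4 + (31 - 1*(-8)) = 4 + (31 + 8) = 4 + 39 = 43)
R(x) = 11 + 2*x**2 (R(x) = (x**2 + x**2) + 11 = 2*x**2 + 11 = 11 + 2*x**2)
p = 8432 (p = 4723 + (11 + 2*43**2) = 4723 + (11 + 2*1849) = 4723 + (11 + 3698) = 4723 + 3709 = 8432)
-p = -1*8432 = -8432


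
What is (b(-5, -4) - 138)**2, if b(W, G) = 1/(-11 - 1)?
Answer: 2745649/144 ≈ 19067.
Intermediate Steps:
b(W, G) = -1/12 (b(W, G) = 1/(-12) = -1/12)
(b(-5, -4) - 138)**2 = (-1/12 - 138)**2 = (-1657/12)**2 = 2745649/144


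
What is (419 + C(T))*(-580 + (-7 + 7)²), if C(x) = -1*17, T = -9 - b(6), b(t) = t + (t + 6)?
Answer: -233160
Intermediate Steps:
b(t) = 6 + 2*t (b(t) = t + (6 + t) = 6 + 2*t)
T = -27 (T = -9 - (6 + 2*6) = -9 - (6 + 12) = -9 - 1*18 = -9 - 18 = -27)
C(x) = -17
(419 + C(T))*(-580 + (-7 + 7)²) = (419 - 17)*(-580 + (-7 + 7)²) = 402*(-580 + 0²) = 402*(-580 + 0) = 402*(-580) = -233160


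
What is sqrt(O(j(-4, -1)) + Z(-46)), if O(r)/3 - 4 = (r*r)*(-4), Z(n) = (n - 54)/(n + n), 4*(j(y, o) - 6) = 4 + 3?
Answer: I*sqrt(1497415)/46 ≈ 26.602*I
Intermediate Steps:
j(y, o) = 31/4 (j(y, o) = 6 + (4 + 3)/4 = 6 + (1/4)*7 = 6 + 7/4 = 31/4)
Z(n) = (-54 + n)/(2*n) (Z(n) = (-54 + n)/((2*n)) = (-54 + n)*(1/(2*n)) = (-54 + n)/(2*n))
O(r) = 12 - 12*r**2 (O(r) = 12 + 3*((r*r)*(-4)) = 12 + 3*(r**2*(-4)) = 12 + 3*(-4*r**2) = 12 - 12*r**2)
sqrt(O(j(-4, -1)) + Z(-46)) = sqrt((12 - 12*(31/4)**2) + (1/2)*(-54 - 46)/(-46)) = sqrt((12 - 12*961/16) + (1/2)*(-1/46)*(-100)) = sqrt((12 - 2883/4) + 25/23) = sqrt(-2835/4 + 25/23) = sqrt(-65105/92) = I*sqrt(1497415)/46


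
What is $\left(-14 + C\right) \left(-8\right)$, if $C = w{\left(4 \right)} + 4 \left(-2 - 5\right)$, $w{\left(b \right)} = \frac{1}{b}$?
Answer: $334$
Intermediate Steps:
$C = - \frac{111}{4}$ ($C = \frac{1}{4} + 4 \left(-2 - 5\right) = \frac{1}{4} + 4 \left(-7\right) = \frac{1}{4} - 28 = - \frac{111}{4} \approx -27.75$)
$\left(-14 + C\right) \left(-8\right) = \left(-14 - \frac{111}{4}\right) \left(-8\right) = \left(- \frac{167}{4}\right) \left(-8\right) = 334$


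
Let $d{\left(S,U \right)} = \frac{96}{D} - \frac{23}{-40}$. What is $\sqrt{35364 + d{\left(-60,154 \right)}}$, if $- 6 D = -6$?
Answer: $\frac{\sqrt{14184230}}{20} \approx 188.31$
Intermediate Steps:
$D = 1$ ($D = \left(- \frac{1}{6}\right) \left(-6\right) = 1$)
$d{\left(S,U \right)} = \frac{3863}{40}$ ($d{\left(S,U \right)} = \frac{96}{1} - \frac{23}{-40} = 96 \cdot 1 - - \frac{23}{40} = 96 + \frac{23}{40} = \frac{3863}{40}$)
$\sqrt{35364 + d{\left(-60,154 \right)}} = \sqrt{35364 + \frac{3863}{40}} = \sqrt{\frac{1418423}{40}} = \frac{\sqrt{14184230}}{20}$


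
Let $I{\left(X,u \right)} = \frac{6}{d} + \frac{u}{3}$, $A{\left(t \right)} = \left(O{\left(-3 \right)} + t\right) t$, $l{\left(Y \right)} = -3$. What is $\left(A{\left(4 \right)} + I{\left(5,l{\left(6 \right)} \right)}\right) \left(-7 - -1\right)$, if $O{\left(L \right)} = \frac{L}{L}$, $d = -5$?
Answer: $- \frac{534}{5} \approx -106.8$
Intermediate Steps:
$O{\left(L \right)} = 1$
$A{\left(t \right)} = t \left(1 + t\right)$ ($A{\left(t \right)} = \left(1 + t\right) t = t \left(1 + t\right)$)
$I{\left(X,u \right)} = - \frac{6}{5} + \frac{u}{3}$ ($I{\left(X,u \right)} = \frac{6}{-5} + \frac{u}{3} = 6 \left(- \frac{1}{5}\right) + u \frac{1}{3} = - \frac{6}{5} + \frac{u}{3}$)
$\left(A{\left(4 \right)} + I{\left(5,l{\left(6 \right)} \right)}\right) \left(-7 - -1\right) = \left(4 \left(1 + 4\right) + \left(- \frac{6}{5} + \frac{1}{3} \left(-3\right)\right)\right) \left(-7 - -1\right) = \left(4 \cdot 5 - \frac{11}{5}\right) \left(-7 + 1\right) = \left(20 - \frac{11}{5}\right) \left(-6\right) = \frac{89}{5} \left(-6\right) = - \frac{534}{5}$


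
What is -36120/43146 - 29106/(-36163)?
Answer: -8400014/260048133 ≈ -0.032302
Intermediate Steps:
-36120/43146 - 29106/(-36163) = -36120*1/43146 - 29106*(-1/36163) = -6020/7191 + 29106/36163 = -8400014/260048133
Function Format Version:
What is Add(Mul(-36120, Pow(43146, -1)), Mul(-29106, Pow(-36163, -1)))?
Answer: Rational(-8400014, 260048133) ≈ -0.032302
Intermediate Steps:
Add(Mul(-36120, Pow(43146, -1)), Mul(-29106, Pow(-36163, -1))) = Add(Mul(-36120, Rational(1, 43146)), Mul(-29106, Rational(-1, 36163))) = Add(Rational(-6020, 7191), Rational(29106, 36163)) = Rational(-8400014, 260048133)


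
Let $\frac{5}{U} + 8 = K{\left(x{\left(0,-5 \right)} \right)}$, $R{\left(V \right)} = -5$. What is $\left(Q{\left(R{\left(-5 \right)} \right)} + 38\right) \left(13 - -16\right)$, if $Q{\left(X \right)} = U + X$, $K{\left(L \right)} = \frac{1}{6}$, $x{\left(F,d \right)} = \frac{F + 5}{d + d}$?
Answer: $\frac{44109}{47} \approx 938.49$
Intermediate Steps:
$x{\left(F,d \right)} = \frac{5 + F}{2 d}$
$K{\left(L \right)} = \frac{1}{6}$
$U = - \frac{30}{47}$ ($U = \frac{5}{-8 + \frac{1}{6}} = \frac{5}{- \frac{47}{6}} = 5 \left(- \frac{6}{47}\right) = - \frac{30}{47} \approx -0.6383$)
$Q{\left(X \right)} = - \frac{30}{47} + X$
$\left(Q{\left(R{\left(-5 \right)} \right)} + 38\right) \left(13 - -16\right) = \left(\left(- \frac{30}{47} - 5\right) + 38\right) \left(13 - -16\right) = \left(- \frac{265}{47} + 38\right) \left(13 + 16\right) = \frac{1521}{47} \cdot 29 = \frac{44109}{47}$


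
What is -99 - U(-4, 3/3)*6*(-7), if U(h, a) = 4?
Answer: 69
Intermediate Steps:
-99 - U(-4, 3/3)*6*(-7) = -99 - 4*6*(-7) = -99 - 24*(-7) = -99 - 1*(-168) = -99 + 168 = 69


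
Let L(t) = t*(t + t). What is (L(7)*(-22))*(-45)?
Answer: 97020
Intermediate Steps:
L(t) = 2*t² (L(t) = t*(2*t) = 2*t²)
(L(7)*(-22))*(-45) = ((2*7²)*(-22))*(-45) = ((2*49)*(-22))*(-45) = (98*(-22))*(-45) = -2156*(-45) = 97020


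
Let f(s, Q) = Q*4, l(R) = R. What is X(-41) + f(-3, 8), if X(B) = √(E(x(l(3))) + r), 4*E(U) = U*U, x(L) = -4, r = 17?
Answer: 32 + √21 ≈ 36.583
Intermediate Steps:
f(s, Q) = 4*Q
E(U) = U²/4 (E(U) = (U*U)/4 = U²/4)
X(B) = √21 (X(B) = √((¼)*(-4)² + 17) = √((¼)*16 + 17) = √(4 + 17) = √21)
X(-41) + f(-3, 8) = √21 + 4*8 = √21 + 32 = 32 + √21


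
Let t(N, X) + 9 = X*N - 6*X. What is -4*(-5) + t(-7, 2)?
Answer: -15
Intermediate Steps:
t(N, X) = -9 - 6*X + N*X (t(N, X) = -9 + (X*N - 6*X) = -9 + (N*X - 6*X) = -9 + (-6*X + N*X) = -9 - 6*X + N*X)
-4*(-5) + t(-7, 2) = -4*(-5) + (-9 - 6*2 - 7*2) = 20 + (-9 - 12 - 14) = 20 - 35 = -15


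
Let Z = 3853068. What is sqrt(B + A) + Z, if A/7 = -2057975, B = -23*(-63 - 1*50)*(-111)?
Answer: 3853068 + I*sqrt(14694314) ≈ 3.8531e+6 + 3833.3*I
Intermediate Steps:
B = -288489 (B = -23*(-63 - 50)*(-111) = -23*(-113)*(-111) = 2599*(-111) = -288489)
A = -14405825 (A = 7*(-2057975) = -14405825)
sqrt(B + A) + Z = sqrt(-288489 - 14405825) + 3853068 = sqrt(-14694314) + 3853068 = I*sqrt(14694314) + 3853068 = 3853068 + I*sqrt(14694314)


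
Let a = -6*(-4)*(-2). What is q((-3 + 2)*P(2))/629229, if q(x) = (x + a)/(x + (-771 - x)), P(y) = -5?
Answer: 43/485135559 ≈ 8.8635e-8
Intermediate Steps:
a = -48 (a = 24*(-2) = -48)
q(x) = 16/257 - x/771 (q(x) = (x - 48)/(x + (-771 - x)) = (-48 + x)/(-771) = (-48 + x)*(-1/771) = 16/257 - x/771)
q((-3 + 2)*P(2))/629229 = (16/257 - (-3 + 2)*(-5)/771)/629229 = (16/257 - (-1)*(-5)/771)*(1/629229) = (16/257 - 1/771*5)*(1/629229) = (16/257 - 5/771)*(1/629229) = (43/771)*(1/629229) = 43/485135559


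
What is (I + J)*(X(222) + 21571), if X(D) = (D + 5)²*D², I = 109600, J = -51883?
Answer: 146576754569619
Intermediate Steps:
X(D) = D²*(5 + D)² (X(D) = (5 + D)²*D² = D²*(5 + D)²)
(I + J)*(X(222) + 21571) = (109600 - 51883)*(222²*(5 + 222)² + 21571) = 57717*(49284*227² + 21571) = 57717*(49284*51529 + 21571) = 57717*(2539555236 + 21571) = 57717*2539576807 = 146576754569619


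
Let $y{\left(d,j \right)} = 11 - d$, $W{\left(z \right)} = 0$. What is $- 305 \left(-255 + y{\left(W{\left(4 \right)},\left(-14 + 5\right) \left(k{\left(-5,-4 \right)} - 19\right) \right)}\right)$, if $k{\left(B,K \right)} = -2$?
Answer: $74420$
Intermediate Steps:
$- 305 \left(-255 + y{\left(W{\left(4 \right)},\left(-14 + 5\right) \left(k{\left(-5,-4 \right)} - 19\right) \right)}\right) = - 305 \left(-255 + \left(11 - 0\right)\right) = - 305 \left(-255 + \left(11 + 0\right)\right) = - 305 \left(-255 + 11\right) = \left(-305\right) \left(-244\right) = 74420$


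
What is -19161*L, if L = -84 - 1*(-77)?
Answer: 134127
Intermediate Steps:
L = -7 (L = -84 + 77 = -7)
-19161*L = -19161*(-7) = 134127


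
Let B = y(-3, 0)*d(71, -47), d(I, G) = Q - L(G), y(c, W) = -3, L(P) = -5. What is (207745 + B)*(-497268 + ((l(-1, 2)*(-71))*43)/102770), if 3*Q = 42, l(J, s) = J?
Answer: -123415525305956/1195 ≈ -1.0328e+11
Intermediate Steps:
Q = 14 (Q = (⅓)*42 = 14)
d(I, G) = 19 (d(I, G) = 14 - 1*(-5) = 14 + 5 = 19)
B = -57 (B = -3*19 = -57)
(207745 + B)*(-497268 + ((l(-1, 2)*(-71))*43)/102770) = (207745 - 57)*(-497268 + (-1*(-71)*43)/102770) = 207688*(-497268 + (71*43)*(1/102770)) = 207688*(-497268 + 3053*(1/102770)) = 207688*(-497268 + 71/2390) = 207688*(-1188470449/2390) = -123415525305956/1195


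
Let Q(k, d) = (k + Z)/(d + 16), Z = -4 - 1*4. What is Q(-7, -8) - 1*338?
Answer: -2719/8 ≈ -339.88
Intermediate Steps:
Z = -8 (Z = -4 - 4 = -8)
Q(k, d) = (-8 + k)/(16 + d) (Q(k, d) = (k - 8)/(d + 16) = (-8 + k)/(16 + d))
Q(-7, -8) - 1*338 = (-8 - 7)/(16 - 8) - 1*338 = -15/8 - 338 = -2719/8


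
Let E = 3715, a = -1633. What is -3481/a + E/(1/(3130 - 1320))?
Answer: 10980540431/1633 ≈ 6.7242e+6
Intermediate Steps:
-3481/a + E/(1/(3130 - 1320)) = -3481/(-1633) + 3715/(1/(3130 - 1320)) = -3481*(-1/1633) + 3715/(1/1810) = 3481/1633 + 3715/(1/1810) = 3481/1633 + 3715*1810 = 3481/1633 + 6724150 = 10980540431/1633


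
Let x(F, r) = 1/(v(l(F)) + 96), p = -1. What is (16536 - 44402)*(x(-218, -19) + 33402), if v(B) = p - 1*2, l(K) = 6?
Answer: -86562580142/93 ≈ -9.3078e+8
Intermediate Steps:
v(B) = -3 (v(B) = -1 - 1*2 = -1 - 2 = -3)
x(F, r) = 1/93 (x(F, r) = 1/(-3 + 96) = 1/93)
(16536 - 44402)*(x(-218, -19) + 33402) = (16536 - 44402)*(1/93 + 33402) = -27866*3106387/93 = -86562580142/93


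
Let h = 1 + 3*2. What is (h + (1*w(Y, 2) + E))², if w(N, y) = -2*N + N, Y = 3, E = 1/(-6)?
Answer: 529/36 ≈ 14.694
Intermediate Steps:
E = -⅙ ≈ -0.16667
w(N, y) = -N
h = 7 (h = 1 + 6 = 7)
(h + (1*w(Y, 2) + E))² = (7 + (1*(-1*3) - ⅙))² = (7 + (1*(-3) - ⅙))² = (7 + (-3 - ⅙))² = (7 - 19/6)² = (23/6)² = 529/36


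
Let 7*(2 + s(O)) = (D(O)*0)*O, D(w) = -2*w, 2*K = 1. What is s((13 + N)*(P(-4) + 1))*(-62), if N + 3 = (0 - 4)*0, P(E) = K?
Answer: 124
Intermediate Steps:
K = 1/2 (K = (1/2)*1 = 1/2 ≈ 0.50000)
P(E) = 1/2
N = -3 (N = -3 + (0 - 4)*0 = -3 - 4*0 = -3 + 0 = -3)
s(O) = -2 (s(O) = -2 + ((-2*O*0)*O)/7 = -2 + (0*O)/7 = -2 + (1/7)*0 = -2 + 0 = -2)
s((13 + N)*(P(-4) + 1))*(-62) = -2*(-62) = 124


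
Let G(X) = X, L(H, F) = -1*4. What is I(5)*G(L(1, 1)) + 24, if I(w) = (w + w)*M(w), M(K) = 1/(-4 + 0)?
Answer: 34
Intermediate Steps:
M(K) = -¼ (M(K) = 1/(-4) = -¼)
I(w) = -w/2 (I(w) = (w + w)*(-¼) = (2*w)*(-¼) = -w/2)
L(H, F) = -4
I(5)*G(L(1, 1)) + 24 = -½*5*(-4) + 24 = -5/2*(-4) + 24 = 10 + 24 = 34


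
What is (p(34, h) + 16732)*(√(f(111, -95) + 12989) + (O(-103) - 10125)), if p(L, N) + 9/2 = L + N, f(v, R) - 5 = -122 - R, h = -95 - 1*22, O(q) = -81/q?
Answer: -17356784733/103 + 33289*√12967/2 ≈ -1.6662e+8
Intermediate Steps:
h = -117 (h = -95 - 22 = -117)
f(v, R) = -117 - R (f(v, R) = 5 + (-122 - R) = -117 - R)
p(L, N) = -9/2 + L + N (p(L, N) = -9/2 + (L + N) = -9/2 + L + N)
(p(34, h) + 16732)*(√(f(111, -95) + 12989) + (O(-103) - 10125)) = ((-9/2 + 34 - 117) + 16732)*(√((-117 - 1*(-95)) + 12989) + (-81/(-103) - 10125)) = (-175/2 + 16732)*(√((-117 + 95) + 12989) + (-81*(-1/103) - 10125)) = 33289*(√(-22 + 12989) + (81/103 - 10125))/2 = 33289*(√12967 - 1042794/103)/2 = 33289*(-1042794/103 + √12967)/2 = -17356784733/103 + 33289*√12967/2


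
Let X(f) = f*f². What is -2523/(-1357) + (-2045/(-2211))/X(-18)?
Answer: 32530179631/17497907064 ≈ 1.8591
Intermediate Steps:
X(f) = f³
-2523/(-1357) + (-2045/(-2211))/X(-18) = -2523/(-1357) + (-2045/(-2211))/((-18)³) = -2523*(-1/1357) - 2045*(-1/2211)/(-5832) = 2523/1357 + (2045/2211)*(-1/5832) = 2523/1357 - 2045/12894552 = 32530179631/17497907064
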